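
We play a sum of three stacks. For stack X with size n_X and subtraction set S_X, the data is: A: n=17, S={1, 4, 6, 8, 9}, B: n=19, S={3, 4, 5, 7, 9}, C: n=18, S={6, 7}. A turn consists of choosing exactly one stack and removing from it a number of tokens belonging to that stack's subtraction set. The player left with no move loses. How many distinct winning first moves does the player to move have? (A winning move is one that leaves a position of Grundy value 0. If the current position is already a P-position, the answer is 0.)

Stack A, S = {1, 4, 6, 8, 9}:
n :  0  1  2  3  4  5  6  7  8  9 10 11 12 13 14 15 16 17
G :  0  1  0  1  2  0  1  0  1  2  3  2  0  1  2  3  2  0
G_A(17) = 0.
Stack B, S = {3, 4, 5, 7, 9}:
n :  0  1  2  3  4  5  6  7  8  9 10 11 12 13 14 15 16 17 18 19
G :  0  0  0  1  1  1  2  2  2  3  3  3  0  0  0  1  1  1  2  2
G_B(19) = 2.
Stack C, S = {6, 7}:
n :  0  1  2  3  4  5  6  7  8  9 10 11 12 13 14 15 16 17 18
G :  0  0  0  0  0  0  1  1  1  1  1  1  2  0  0  0  0  0  0
G_C(18) = 0.
Combined Grundy value = 0 ⊕ 2 ⊕ 0 = 2.
A winning move leaves total XOR = 0, i.e. changes one component's Grundy value g to g ⊕ X where X is the current total.
Stack A: need g' = 0⊕2 = 2. Options: 17−1→G=2, 17−4→G=1, 17−6→G=2, 17−8→G=2, 17−9→G=1. Hits: 3.
Stack B: need g' = 2⊕2 = 0. Options: 19−3→G=1, 19−4→G=1, 19−5→G=0, 19−7→G=0, 19−9→G=3. Hits: 2.
Stack C: need g' = 0⊕2 = 2. Options: 18−6→G=2, 18−7→G=1. Hits: 1.

6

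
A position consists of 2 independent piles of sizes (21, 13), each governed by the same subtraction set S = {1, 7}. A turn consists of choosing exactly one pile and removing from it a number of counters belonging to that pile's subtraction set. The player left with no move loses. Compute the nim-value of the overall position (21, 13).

0

All piles use S = {1, 7}:
G(0) = 0
G(1) = mex{0} = 1
G(2) = mex{1} = 0
G(3) = mex{0} = 1
G(4) = mex{1} = 0
G(5) = mex{0} = 1
G(6) = mex{1} = 0
G(7) = mex{0,0} = 1
G(8) = mex{1,1} = 0
G(9) = mex{0,0} = 1
G(10) = mex{1,1} = 0
G(11) = mex{0,0} = 1
G(12) = mex{1,1} = 0
G(13) = mex{0,0} = 1
G(14) = mex{1,1} = 0
G(15) = mex{0,0} = 1
G(16) = mex{1,1} = 0
G(17) = mex{0,0} = 1
G(18) = mex{1,1} = 0
G(19) = mex{0,0} = 1
G(20) = mex{1,1} = 0
G(21) = mex{0,0} = 1
Pile A: G(21) = 1.
Pile B: G(13) = 1.
Combined Grundy value = 1 ⊕ 1 = 0.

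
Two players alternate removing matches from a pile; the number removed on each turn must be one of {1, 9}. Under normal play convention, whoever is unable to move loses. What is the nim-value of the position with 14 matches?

0

G(0) = 0
G(1) = mex{0} = 1
G(2) = mex{1} = 0
G(3) = mex{0} = 1
G(4) = mex{1} = 0
G(5) = mex{0} = 1
G(6) = mex{1} = 0
G(7) = mex{0} = 1
G(8) = mex{1} = 0
G(9) = mex{0,0} = 1
G(10) = mex{1,1} = 0
G(11) = mex{0,0} = 1
G(12) = mex{1,1} = 0
G(13) = mex{0,0} = 1
G(14) = mex{1,1} = 0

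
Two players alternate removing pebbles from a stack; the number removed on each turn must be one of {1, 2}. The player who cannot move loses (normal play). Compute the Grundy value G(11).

2

n :  0  1  2  3  4  5  6  7  8  9 10 11
G :  0  1  2  0  1  2  0  1  2  0  1  2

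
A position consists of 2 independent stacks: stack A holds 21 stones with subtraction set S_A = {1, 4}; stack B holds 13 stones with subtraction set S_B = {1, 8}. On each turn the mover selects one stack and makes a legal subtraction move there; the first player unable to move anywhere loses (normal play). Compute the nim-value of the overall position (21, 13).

Stack A, S = {1, 4}:
n :  0  1  2  3  4  5  6  7  8  9 10 11 12 13 14 15 16 17 18 19 20 21
G :  0  1  0  1  2  0  1  0  1  2  0  1  0  1  2  0  1  0  1  2  0  1
G_A(21) = 1.
Stack B, S = {1, 8}:
n :  0  1  2  3  4  5  6  7  8  9 10 11 12 13
G :  0  1  0  1  0  1  0  1  2  0  1  0  1  0
G_B(13) = 0.
Combined Grundy value = 1 ⊕ 0 = 1.

1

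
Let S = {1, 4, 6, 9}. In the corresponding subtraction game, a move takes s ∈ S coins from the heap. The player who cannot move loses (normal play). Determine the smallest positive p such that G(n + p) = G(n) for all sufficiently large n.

G(0) = 0
G(1) = mex{0} = 1
G(2) = mex{1} = 0
G(3) = mex{0} = 1
G(4) = mex{1,0} = 2
G(5) = mex{2,1} = 0
G(6) = mex{0,0,0} = 1
G(7) = mex{1,1,1} = 0
G(8) = mex{0,2,0} = 1
G(9) = mex{1,0,1,0} = 2
G(10) = mex{2,1,2,1} = 0
G(11) = mex{0,0,0,0} = 1
G(12) = mex{1,1,1,1} = 0
G(13) = mex{0,2,0,2} = 1
G(14) = mex{1,0,1,0} = 2
G(15) = mex{2,1,2,1} = 0
G(n+5) = G(n) holds for n = 0,…,8 (a full window of length max(S) = 9), so the sequence is purely periodic with period 5.

5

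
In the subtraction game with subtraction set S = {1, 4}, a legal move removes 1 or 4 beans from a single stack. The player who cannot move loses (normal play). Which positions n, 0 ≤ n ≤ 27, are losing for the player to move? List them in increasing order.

G(0) = 0
G(1) = mex{0} = 1
G(2) = mex{1} = 0
G(3) = mex{0} = 1
G(4) = mex{1,0} = 2
G(5) = mex{2,1} = 0
G(6) = mex{0,0} = 1
G(7) = mex{1,1} = 0
G(8) = mex{0,2} = 1
G(9) = mex{1,0} = 2
G(10) = mex{2,1} = 0
G(11) = mex{0,0} = 1
G(12) = mex{1,1} = 0
G(13) = mex{0,2} = 1
G(14) = mex{1,0} = 2
G(15) = mex{2,1} = 0
G(16) = mex{0,0} = 1
G(17) = mex{1,1} = 0
G(18) = mex{0,2} = 1
G(19) = mex{1,0} = 2
G(20) = mex{2,1} = 0
G(21) = mex{0,0} = 1
G(22) = mex{1,1} = 0
G(23) = mex{0,2} = 1
G(24) = mex{1,0} = 2
G(25) = mex{2,1} = 0
G(26) = mex{0,0} = 1
G(27) = mex{1,1} = 0
P-positions are exactly the n with G(n) = 0.

0, 2, 5, 7, 10, 12, 15, 17, 20, 22, 25, 27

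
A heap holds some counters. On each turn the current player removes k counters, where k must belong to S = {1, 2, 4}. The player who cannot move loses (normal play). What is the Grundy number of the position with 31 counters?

1

G(0) = 0
G(1) = mex{0} = 1
G(2) = mex{1,0} = 2
G(3) = mex{2,1} = 0
G(4) = mex{0,2,0} = 1
G(5) = mex{1,0,1} = 2
G(6) = mex{2,1,2} = 0
G(7) = mex{0,2,0} = 1
G(8) = mex{1,0,1} = 2
G(9) = mex{2,1,2} = 0
G(10) = mex{0,2,0} = 1
G(11) = mex{1,0,1} = 2
G(12) = mex{2,1,2} = 0
G(13) = mex{0,2,0} = 1
G(14) = mex{1,0,1} = 2
G(15) = mex{2,1,2} = 0
G(16) = mex{0,2,0} = 1
G(17) = mex{1,0,1} = 2
G(18) = mex{2,1,2} = 0
G(19) = mex{0,2,0} = 1
G(20) = mex{1,0,1} = 2
G(21) = mex{2,1,2} = 0
G(22) = mex{0,2,0} = 1
G(23) = mex{1,0,1} = 2
G(24) = mex{2,1,2} = 0
G(25) = mex{0,2,0} = 1
G(26) = mex{1,0,1} = 2
G(27) = mex{2,1,2} = 0
G(28) = mex{0,2,0} = 1
G(29) = mex{1,0,1} = 2
G(30) = mex{2,1,2} = 0
G(31) = mex{0,2,0} = 1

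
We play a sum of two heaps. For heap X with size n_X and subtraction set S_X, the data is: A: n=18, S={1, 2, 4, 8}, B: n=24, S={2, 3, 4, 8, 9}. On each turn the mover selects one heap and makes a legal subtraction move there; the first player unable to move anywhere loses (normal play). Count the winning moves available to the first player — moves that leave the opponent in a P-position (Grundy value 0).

0

Heap A, S = {1, 2, 4, 8}:
n :  0  1  2  3  4  5  6  7  8  9 10 11 12 13 14 15 16 17 18
G :  0  1  2  0  1  2  0  1  2  0  1  2  0  1  2  0  1  2  0
G_A(18) = 0.
Heap B, S = {2, 3, 4, 8, 9}:
G(0) = 0
G(1) = mex{} = 0
G(2) = mex{0} = 1
G(3) = mex{0,0} = 1
G(4) = mex{1,0,0} = 2
G(5) = mex{1,1,0} = 2
G(6) = mex{2,1,1} = 0
G(7) = mex{2,2,1} = 0
G(8) = mex{0,2,2,0} = 1
G(9) = mex{0,0,2,0,0} = 1
G(10) = mex{1,0,0,1,0} = 2
G(11) = mex{1,1,0,1,1} = 2
G(12) = mex{2,1,1,2,1} = 0
G(13) = mex{2,2,1,2,2} = 0
G(14) = mex{0,2,2,0,2} = 1
G(15) = mex{0,0,2,0,0} = 1
G(16) = mex{1,0,0,1,0} = 2
G(17) = mex{1,1,0,1,1} = 2
G(18) = mex{2,1,1,2,1} = 0
G(19) = mex{2,2,1,2,2} = 0
G(20) = mex{0,2,2,0,2} = 1
G(21) = mex{0,0,2,0,0} = 1
G(22) = mex{1,0,0,1,0} = 2
G(23) = mex{1,1,0,1,1} = 2
G(24) = mex{2,1,1,2,1} = 0
G_B(24) = 0.
Combined Grundy value = 0 ⊕ 0 = 0.
A winning move leaves total XOR = 0, i.e. changes one component's Grundy value g to g ⊕ X where X is the current total.
Heap A: target g' = 0⊕0 = 0, but every legal move changes the Grundy value (mex property), so 0 moves.
Heap B: target g' = 0⊕0 = 0, but every legal move changes the Grundy value (mex property), so 0 moves.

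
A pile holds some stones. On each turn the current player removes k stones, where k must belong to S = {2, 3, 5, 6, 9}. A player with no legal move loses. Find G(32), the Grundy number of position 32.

0

G(0) = 0
G(1) = mex{} = 0
G(2) = mex{0} = 1
G(3) = mex{0,0} = 1
G(4) = mex{1,0} = 2
G(5) = mex{1,1,0} = 2
G(6) = mex{2,1,0,0} = 3
G(7) = mex{2,2,1,0} = 3
G(8) = mex{3,2,1,1} = 0
G(9) = mex{3,3,2,1,0} = 4
G(10) = mex{0,3,2,2,0} = 1
G(11) = mex{4,0,3,2,1} = 5
G(12) = mex{1,4,3,3,1} = 0
G(13) = mex{5,1,0,3,2} = 4
G(14) = mex{0,5,4,0,2} = 1
G(15) = mex{4,0,1,4,3} = 2
G(16) = mex{1,4,5,1,3} = 0
G(17) = mex{2,1,0,5,0} = 3
G(18) = mex{0,2,4,0,4} = 1
G(19) = mex{3,0,1,4,1} = 2
G(20) = mex{1,3,2,1,5} = 0
G(21) = mex{2,1,0,2,0} = 3
G(22) = mex{0,2,3,0,4} = 1
G(23) = mex{3,0,1,3,1} = 2
G(24) = mex{1,3,2,1,2} = 0
G(25) = mex{2,1,0,2,0} = 3
G(26) = mex{0,2,3,0,3} = 1
G(27) = mex{3,0,1,3,1} = 2
G(28) = mex{1,3,2,1,2} = 0
G(29) = mex{2,1,0,2,0} = 3
G(30) = mex{0,2,3,0,3} = 1
G(31) = mex{3,0,1,3,1} = 2
G(32) = mex{1,3,2,1,2} = 0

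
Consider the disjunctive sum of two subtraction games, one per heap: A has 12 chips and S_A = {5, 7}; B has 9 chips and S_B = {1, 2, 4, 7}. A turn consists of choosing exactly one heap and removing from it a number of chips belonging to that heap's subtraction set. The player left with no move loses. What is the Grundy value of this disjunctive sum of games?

0

Heap A, S = {5, 7}:
n :  0  1  2  3  4  5  6  7  8  9 10 11 12
G :  0  0  0  0  0  1  1  1  1  1  2  2  0
G_A(12) = 0.
Heap B, S = {1, 2, 4, 7}:
n : 0 1 2 3 4 5 6 7 8 9
G : 0 1 2 0 1 2 0 1 2 0
G_B(9) = 0.
Combined Grundy value = 0 ⊕ 0 = 0.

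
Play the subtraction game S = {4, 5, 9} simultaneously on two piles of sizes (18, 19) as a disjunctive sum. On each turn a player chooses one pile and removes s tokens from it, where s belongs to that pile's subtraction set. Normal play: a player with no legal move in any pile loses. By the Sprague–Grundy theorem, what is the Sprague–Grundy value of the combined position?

0

All piles use S = {4, 5, 9}:
n :  0  1  2  3  4  5  6  7  8  9 10 11 12 13 14 15 16 17 18 19
G :  0  0  0  0  1  1  1  1  2  2  2  2  3  0  0  0  0  1  1  1
Pile A: G(18) = 1.
Pile B: G(19) = 1.
Combined Grundy value = 1 ⊕ 1 = 0.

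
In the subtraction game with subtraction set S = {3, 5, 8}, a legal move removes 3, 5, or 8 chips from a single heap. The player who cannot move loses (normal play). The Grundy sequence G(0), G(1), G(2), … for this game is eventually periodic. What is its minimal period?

11

n :  0  1  2  3  4  5  6  7  8  9 10 11 12 13 14 15 16 17 18 19 20 21 22 23
G :  0  0  0  1  1  1  2  2  2  3  3  0  0  0  1  1  1  2  2  2  3  3  0  0
G(n+11) = G(n) holds for n = 0,…,7 (a full window of length max(S) = 8), so the sequence is purely periodic with period 11.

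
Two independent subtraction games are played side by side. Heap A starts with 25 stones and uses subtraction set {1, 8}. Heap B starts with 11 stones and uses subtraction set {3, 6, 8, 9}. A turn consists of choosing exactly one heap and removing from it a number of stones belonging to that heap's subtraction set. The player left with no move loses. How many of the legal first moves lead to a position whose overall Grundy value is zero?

2

Heap A, S = {1, 8}:
n :  0  1  2  3  4  5  6  7  8  9 10 11 12 13 14 15 16 17 18 19 20 21 22 23 24 25
G :  0  1  0  1  0  1  0  1  2  0  1  0  1  0  1  0  1  2  0  1  0  1  0  1  0  1
G_A(25) = 1.
Heap B, S = {3, 6, 8, 9}:
n :  0  1  2  3  4  5  6  7  8  9 10 11
G :  0  0  0  1  1  1  2  2  2  3  3  3
G_B(11) = 3.
Combined Grundy value = 1 ⊕ 3 = 2.
A winning move leaves total XOR = 0, i.e. changes one component's Grundy value g to g ⊕ X where X is the current total.
Heap A: need g' = 1⊕2 = 3. Options: 25−1→G=0, 25−8→G=2. Hits: 0.
Heap B: need g' = 3⊕2 = 1. Options: 11−3→G=2, 11−6→G=1, 11−8→G=1, 11−9→G=0. Hits: 2.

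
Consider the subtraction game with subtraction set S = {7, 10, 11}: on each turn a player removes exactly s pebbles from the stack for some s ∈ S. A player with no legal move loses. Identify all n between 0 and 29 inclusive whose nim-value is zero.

0, 1, 2, 3, 4, 5, 6, 18, 19, 20, 21, 22, 23, 24

G(0) = 0
G(1) = mex{} = 0
G(2) = mex{} = 0
G(3) = mex{} = 0
G(4) = mex{} = 0
G(5) = mex{} = 0
G(6) = mex{} = 0
G(7) = mex{0} = 1
G(8) = mex{0} = 1
G(9) = mex{0} = 1
G(10) = mex{0,0} = 1
G(11) = mex{0,0,0} = 1
G(12) = mex{0,0,0} = 1
G(13) = mex{0,0,0} = 1
G(14) = mex{1,0,0} = 2
G(15) = mex{1,0,0} = 2
G(16) = mex{1,0,0} = 2
G(17) = mex{1,1,0} = 2
G(18) = mex{1,1,1} = 0
G(19) = mex{1,1,1} = 0
G(20) = mex{1,1,1} = 0
G(21) = mex{2,1,1} = 0
G(22) = mex{2,1,1} = 0
G(23) = mex{2,1,1} = 0
G(24) = mex{2,2,1} = 0
G(25) = mex{0,2,2} = 1
G(26) = mex{0,2,2} = 1
G(27) = mex{0,2,2} = 1
G(28) = mex{0,0,2} = 1
G(29) = mex{0,0,0} = 1
P-positions are exactly the n with G(n) = 0.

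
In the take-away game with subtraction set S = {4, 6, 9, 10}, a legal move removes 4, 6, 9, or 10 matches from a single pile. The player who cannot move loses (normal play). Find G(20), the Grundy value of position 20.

1

n :  0  1  2  3  4  5  6  7  8  9 10 11 12 13 14 15 16 17 18 19 20
G :  0  0  0  0  1  1  1  1  2  2  2  2  3  3  0  0  0  0  1  1  1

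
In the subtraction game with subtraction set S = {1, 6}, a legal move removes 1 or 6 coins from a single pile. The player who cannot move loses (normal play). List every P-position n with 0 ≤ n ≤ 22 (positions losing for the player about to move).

n :  0  1  2  3  4  5  6  7  8  9 10 11 12 13 14 15 16 17 18 19 20 21 22
G :  0  1  0  1  0  1  2  0  1  0  1  0  1  2  0  1  0  1  0  1  2  0  1
P-positions are exactly the n with G(n) = 0.

0, 2, 4, 7, 9, 11, 14, 16, 18, 21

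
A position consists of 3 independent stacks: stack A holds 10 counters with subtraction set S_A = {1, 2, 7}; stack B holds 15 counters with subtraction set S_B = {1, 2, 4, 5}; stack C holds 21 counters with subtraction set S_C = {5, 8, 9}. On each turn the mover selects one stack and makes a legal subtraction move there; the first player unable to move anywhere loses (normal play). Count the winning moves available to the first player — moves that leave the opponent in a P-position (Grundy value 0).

Stack A, S = {1, 2, 7}:
G(0) = 0
G(1) = mex{0} = 1
G(2) = mex{1,0} = 2
G(3) = mex{2,1} = 0
G(4) = mex{0,2} = 1
G(5) = mex{1,0} = 2
G(6) = mex{2,1} = 0
G(7) = mex{0,2,0} = 1
G(8) = mex{1,0,1} = 2
G(9) = mex{2,1,2} = 0
G(10) = mex{0,2,0} = 1
G_A(10) = 1.
Stack B, S = {1, 2, 4, 5}:
G(0) = 0
G(1) = mex{0} = 1
G(2) = mex{1,0} = 2
G(3) = mex{2,1} = 0
G(4) = mex{0,2,0} = 1
G(5) = mex{1,0,1,0} = 2
G(6) = mex{2,1,2,1} = 0
G(7) = mex{0,2,0,2} = 1
G(8) = mex{1,0,1,0} = 2
G(9) = mex{2,1,2,1} = 0
G(10) = mex{0,2,0,2} = 1
G(11) = mex{1,0,1,0} = 2
G(12) = mex{2,1,2,1} = 0
G(13) = mex{0,2,0,2} = 1
G(14) = mex{1,0,1,0} = 2
G(15) = mex{2,1,2,1} = 0
G_B(15) = 0.
Stack C, S = {5, 8, 9}:
n :  0  1  2  3  4  5  6  7  8  9 10 11 12 13 14 15 16 17 18 19 20 21
G :  0  0  0  0  0  1  1  1  1  1  2  2  2  2  0  0  0  0  0  1  1  1
G_C(21) = 1.
Combined Grundy value = 1 ⊕ 0 ⊕ 1 = 0.
A winning move leaves total XOR = 0, i.e. changes one component's Grundy value g to g ⊕ X where X is the current total.
Stack A: target g' = 1⊕0 = 1, but every legal move changes the Grundy value (mex property), so 0 moves.
Stack B: target g' = 0⊕0 = 0, but every legal move changes the Grundy value (mex property), so 0 moves.
Stack C: target g' = 1⊕0 = 1, but every legal move changes the Grundy value (mex property), so 0 moves.

0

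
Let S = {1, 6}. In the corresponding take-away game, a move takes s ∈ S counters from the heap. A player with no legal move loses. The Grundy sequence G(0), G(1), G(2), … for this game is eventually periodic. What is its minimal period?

G(0) = 0
G(1) = mex{0} = 1
G(2) = mex{1} = 0
G(3) = mex{0} = 1
G(4) = mex{1} = 0
G(5) = mex{0} = 1
G(6) = mex{1,0} = 2
G(7) = mex{2,1} = 0
G(8) = mex{0,0} = 1
G(9) = mex{1,1} = 0
G(10) = mex{0,0} = 1
G(11) = mex{1,1} = 0
G(12) = mex{0,2} = 1
G(13) = mex{1,0} = 2
G(14) = mex{2,1} = 0
G(15) = mex{0,0} = 1
G(n+7) = G(n) holds for n = 0,…,5 (a full window of length max(S) = 6), so the sequence is purely periodic with period 7.

7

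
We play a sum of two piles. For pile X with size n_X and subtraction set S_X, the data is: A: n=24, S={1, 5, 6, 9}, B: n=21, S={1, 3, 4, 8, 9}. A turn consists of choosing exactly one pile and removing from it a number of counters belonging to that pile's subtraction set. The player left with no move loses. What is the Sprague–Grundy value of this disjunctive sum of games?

4

Pile A, S = {1, 5, 6, 9}:
G(0) = 0
G(1) = mex{0} = 1
G(2) = mex{1} = 0
G(3) = mex{0} = 1
G(4) = mex{1} = 0
G(5) = mex{0,0} = 1
G(6) = mex{1,1,0} = 2
G(7) = mex{2,0,1} = 3
G(8) = mex{3,1,0} = 2
G(9) = mex{2,0,1,0} = 3
G(10) = mex{3,1,0,1} = 2
G(11) = mex{2,2,1,0} = 3
G(12) = mex{3,3,2,1} = 0
G(13) = mex{0,2,3,0} = 1
G(14) = mex{1,3,2,1} = 0
G(15) = mex{0,2,3,2} = 1
G(16) = mex{1,3,2,3} = 0
G(17) = mex{0,0,3,2} = 1
G(18) = mex{1,1,0,3} = 2
G(19) = mex{2,0,1,2} = 3
G(20) = mex{3,1,0,3} = 2
G(21) = mex{2,0,1,0} = 3
G(22) = mex{3,1,0,1} = 2
G(23) = mex{2,2,1,0} = 3
G(24) = mex{3,3,2,1} = 0
G_A(24) = 0.
Pile B, S = {1, 3, 4, 8, 9}:
n :  0  1  2  3  4  5  6  7  8  9 10 11 12 13 14 15 16 17 18 19 20 21
G :  0  1  0  1  2  3  2  0  1  4  3  2  0  1  0  1  2  3  2  0  1  4
G_B(21) = 4.
Combined Grundy value = 0 ⊕ 4 = 4.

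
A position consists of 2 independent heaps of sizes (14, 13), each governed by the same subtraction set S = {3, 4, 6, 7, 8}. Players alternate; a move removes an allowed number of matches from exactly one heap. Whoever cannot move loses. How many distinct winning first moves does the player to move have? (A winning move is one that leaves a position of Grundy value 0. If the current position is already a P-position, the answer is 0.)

2

All heaps use S = {3, 4, 6, 7, 8}:
n :  0  1  2  3  4  5  6  7  8  9 10 11 12 13 14
G :  0  0  0  1  1  1  2  2  2  3  3  0  0  0  1
Heap A: G(14) = 1.
Heap B: G(13) = 0.
Combined Grundy value = 1 ⊕ 0 = 1.
A winning move leaves total XOR = 0, i.e. changes one component's Grundy value g to g ⊕ X where X is the current total.
Heap A: need g' = 1⊕1 = 0. Options: 14−3→G=0, 14−4→G=3, 14−6→G=2, 14−7→G=2, 14−8→G=2. Hits: 1.
Heap B: need g' = 0⊕1 = 1. Options: 13−3→G=3, 13−4→G=3, 13−6→G=2, 13−7→G=2, 13−8→G=1. Hits: 1.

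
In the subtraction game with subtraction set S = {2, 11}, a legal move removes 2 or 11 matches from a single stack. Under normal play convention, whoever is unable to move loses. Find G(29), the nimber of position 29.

1

n :  0  1  2  3  4  5  6  7  8  9 10 11 12 13 14 15 16 17 18 19 20 21 22 23 24 25 26 27 28 29
G :  0  0  1  1  0  0  1  1  0  0  1  1  2  0  0  1  1  0  0  1  1  0  0  1  1  2  0  0  1  1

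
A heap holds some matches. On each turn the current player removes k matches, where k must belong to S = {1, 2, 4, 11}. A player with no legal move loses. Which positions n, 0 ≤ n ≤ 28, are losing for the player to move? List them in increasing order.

0, 3, 6, 9, 12, 15, 18, 21, 24, 27

n :  0  1  2  3  4  5  6  7  8  9 10 11 12 13 14 15 16 17 18 19 20 21 22 23 24 25 26 27 28
G :  0  1  2  0  1  2  0  1  2  0  1  2  0  1  2  0  1  2  0  1  2  0  1  2  0  1  2  0  1
P-positions are exactly the n with G(n) = 0.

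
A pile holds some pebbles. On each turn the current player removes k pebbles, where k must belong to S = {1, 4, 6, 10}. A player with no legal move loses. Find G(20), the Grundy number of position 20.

G(0) = 0
G(1) = mex{0} = 1
G(2) = mex{1} = 0
G(3) = mex{0} = 1
G(4) = mex{1,0} = 2
G(5) = mex{2,1} = 0
G(6) = mex{0,0,0} = 1
G(7) = mex{1,1,1} = 0
G(8) = mex{0,2,0} = 1
G(9) = mex{1,0,1} = 2
G(10) = mex{2,1,2,0} = 3
G(11) = mex{3,0,0,1} = 2
G(12) = mex{2,1,1,0} = 3
G(13) = mex{3,2,0,1} = 4
G(14) = mex{4,3,1,2} = 0
G(15) = mex{0,2,2,0} = 1
G(16) = mex{1,3,3,1} = 0
G(17) = mex{0,4,2,0} = 1
G(18) = mex{1,0,3,1} = 2
G(19) = mex{2,1,4,2} = 0
G(20) = mex{0,0,0,3} = 1

1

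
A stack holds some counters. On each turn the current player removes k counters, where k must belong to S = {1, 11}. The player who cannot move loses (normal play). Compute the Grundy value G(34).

G(0) = 0
G(1) = mex{0} = 1
G(2) = mex{1} = 0
G(3) = mex{0} = 1
G(4) = mex{1} = 0
G(5) = mex{0} = 1
G(6) = mex{1} = 0
G(7) = mex{0} = 1
G(8) = mex{1} = 0
G(9) = mex{0} = 1
G(10) = mex{1} = 0
G(11) = mex{0,0} = 1
G(12) = mex{1,1} = 0
G(13) = mex{0,0} = 1
G(14) = mex{1,1} = 0
G(15) = mex{0,0} = 1
G(16) = mex{1,1} = 0
G(17) = mex{0,0} = 1
G(18) = mex{1,1} = 0
G(19) = mex{0,0} = 1
G(20) = mex{1,1} = 0
G(21) = mex{0,0} = 1
G(22) = mex{1,1} = 0
G(23) = mex{0,0} = 1
G(24) = mex{1,1} = 0
G(25) = mex{0,0} = 1
G(26) = mex{1,1} = 0
G(27) = mex{0,0} = 1
G(28) = mex{1,1} = 0
G(29) = mex{0,0} = 1
G(30) = mex{1,1} = 0
G(31) = mex{0,0} = 1
G(32) = mex{1,1} = 0
G(33) = mex{0,0} = 1
G(34) = mex{1,1} = 0

0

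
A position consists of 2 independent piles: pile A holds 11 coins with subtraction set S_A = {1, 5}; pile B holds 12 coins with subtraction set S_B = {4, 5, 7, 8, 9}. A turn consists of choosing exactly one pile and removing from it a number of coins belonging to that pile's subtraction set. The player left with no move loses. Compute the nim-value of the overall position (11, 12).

2

Pile A, S = {1, 5}:
G(0) = 0
G(1) = mex{0} = 1
G(2) = mex{1} = 0
G(3) = mex{0} = 1
G(4) = mex{1} = 0
G(5) = mex{0,0} = 1
G(6) = mex{1,1} = 0
G(7) = mex{0,0} = 1
G(8) = mex{1,1} = 0
G(9) = mex{0,0} = 1
G(10) = mex{1,1} = 0
G(11) = mex{0,0} = 1
G_A(11) = 1.
Pile B, S = {4, 5, 7, 8, 9}:
n :  0  1  2  3  4  5  6  7  8  9 10 11 12
G :  0  0  0  0  1  1  1  1  2  2  2  2  3
G_B(12) = 3.
Combined Grundy value = 1 ⊕ 3 = 2.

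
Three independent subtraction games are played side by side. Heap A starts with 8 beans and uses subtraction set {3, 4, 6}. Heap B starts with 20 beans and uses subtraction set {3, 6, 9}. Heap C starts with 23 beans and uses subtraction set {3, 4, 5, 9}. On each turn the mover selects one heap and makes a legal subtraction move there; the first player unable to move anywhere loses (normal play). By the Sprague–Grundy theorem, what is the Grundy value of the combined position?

3

Heap A, S = {3, 4, 6}:
G(0) = 0
G(1) = mex{} = 0
G(2) = mex{} = 0
G(3) = mex{0} = 1
G(4) = mex{0,0} = 1
G(5) = mex{0,0} = 1
G(6) = mex{1,0,0} = 2
G(7) = mex{1,1,0} = 2
G(8) = mex{1,1,0} = 2
G_A(8) = 2.
Heap B, S = {3, 6, 9}:
G(0) = 0
G(1) = mex{} = 0
G(2) = mex{} = 0
G(3) = mex{0} = 1
G(4) = mex{0} = 1
G(5) = mex{0} = 1
G(6) = mex{1,0} = 2
G(7) = mex{1,0} = 2
G(8) = mex{1,0} = 2
G(9) = mex{2,1,0} = 3
G(10) = mex{2,1,0} = 3
G(11) = mex{2,1,0} = 3
G(12) = mex{3,2,1} = 0
G(13) = mex{3,2,1} = 0
G(14) = mex{3,2,1} = 0
G(15) = mex{0,3,2} = 1
G(16) = mex{0,3,2} = 1
G(17) = mex{0,3,2} = 1
G(18) = mex{1,0,3} = 2
G(19) = mex{1,0,3} = 2
G(20) = mex{1,0,3} = 2
G_B(20) = 2.
Heap C, S = {3, 4, 5, 9}:
n :  0  1  2  3  4  5  6  7  8  9 10 11 12 13 14 15 16 17 18 19 20 21 22 23
G :  0  0  0  1  1  1  2  2  0  3  3  1  4  2  0  0  0  1  1  1  2  2  0  3
G_C(23) = 3.
Combined Grundy value = 2 ⊕ 2 ⊕ 3 = 3.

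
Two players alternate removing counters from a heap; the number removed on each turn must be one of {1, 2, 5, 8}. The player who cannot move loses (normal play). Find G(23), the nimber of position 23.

2

G(0) = 0
G(1) = mex{0} = 1
G(2) = mex{1,0} = 2
G(3) = mex{2,1} = 0
G(4) = mex{0,2} = 1
G(5) = mex{1,0,0} = 2
G(6) = mex{2,1,1} = 0
G(7) = mex{0,2,2} = 1
G(8) = mex{1,0,0,0} = 2
G(9) = mex{2,1,1,1} = 0
G(10) = mex{0,2,2,2} = 1
G(11) = mex{1,0,0,0} = 2
G(12) = mex{2,1,1,1} = 0
G(13) = mex{0,2,2,2} = 1
G(14) = mex{1,0,0,0} = 2
G(15) = mex{2,1,1,1} = 0
G(16) = mex{0,2,2,2} = 1
G(17) = mex{1,0,0,0} = 2
G(18) = mex{2,1,1,1} = 0
G(19) = mex{0,2,2,2} = 1
G(20) = mex{1,0,0,0} = 2
G(21) = mex{2,1,1,1} = 0
G(22) = mex{0,2,2,2} = 1
G(23) = mex{1,0,0,0} = 2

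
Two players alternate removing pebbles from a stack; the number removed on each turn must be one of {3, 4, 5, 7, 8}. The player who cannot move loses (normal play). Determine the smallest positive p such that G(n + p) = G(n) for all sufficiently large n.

11

G(0) = 0
G(1) = mex{} = 0
G(2) = mex{} = 0
G(3) = mex{0} = 1
G(4) = mex{0,0} = 1
G(5) = mex{0,0,0} = 1
G(6) = mex{1,0,0} = 2
G(7) = mex{1,1,0,0} = 2
G(8) = mex{1,1,1,0,0} = 2
G(9) = mex{2,1,1,0,0} = 3
G(10) = mex{2,2,1,1,0} = 3
G(11) = mex{2,2,2,1,1} = 0
G(12) = mex{3,2,2,1,1} = 0
G(13) = mex{3,3,2,2,1} = 0
G(14) = mex{0,3,3,2,2} = 1
G(15) = mex{0,0,3,2,2} = 1
G(16) = mex{0,0,0,3,2} = 1
G(17) = mex{1,0,0,3,3} = 2
G(18) = mex{1,1,0,0,3} = 2
G(19) = mex{1,1,1,0,0} = 2
G(20) = mex{2,1,1,0,0} = 3
G(21) = mex{2,2,1,1,0} = 3
G(22) = mex{2,2,2,1,1} = 0
G(23) = mex{3,2,2,1,1} = 0
G(n+11) = G(n) holds for n = 0,…,7 (a full window of length max(S) = 8), so the sequence is purely periodic with period 11.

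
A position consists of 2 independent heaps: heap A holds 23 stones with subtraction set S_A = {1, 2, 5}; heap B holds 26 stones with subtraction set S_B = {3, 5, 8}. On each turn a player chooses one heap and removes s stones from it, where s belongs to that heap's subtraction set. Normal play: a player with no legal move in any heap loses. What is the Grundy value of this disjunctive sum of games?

Heap A, S = {1, 2, 5}:
G(0) = 0
G(1) = mex{0} = 1
G(2) = mex{1,0} = 2
G(3) = mex{2,1} = 0
G(4) = mex{0,2} = 1
G(5) = mex{1,0,0} = 2
G(6) = mex{2,1,1} = 0
G(7) = mex{0,2,2} = 1
G(8) = mex{1,0,0} = 2
G(9) = mex{2,1,1} = 0
G(10) = mex{0,2,2} = 1
G(11) = mex{1,0,0} = 2
G(12) = mex{2,1,1} = 0
G(13) = mex{0,2,2} = 1
G(14) = mex{1,0,0} = 2
G(15) = mex{2,1,1} = 0
G(16) = mex{0,2,2} = 1
G(17) = mex{1,0,0} = 2
G(18) = mex{2,1,1} = 0
G(19) = mex{0,2,2} = 1
G(20) = mex{1,0,0} = 2
G(21) = mex{2,1,1} = 0
G(22) = mex{0,2,2} = 1
G(23) = mex{1,0,0} = 2
G_A(23) = 2.
Heap B, S = {3, 5, 8}:
n :  0  1  2  3  4  5  6  7  8  9 10 11 12 13 14 15 16 17 18 19 20 21 22 23 24 25 26
G :  0  0  0  1  1  1  2  2  2  3  3  0  0  0  1  1  1  2  2  2  3  3  0  0  0  1  1
G_B(26) = 1.
Combined Grundy value = 2 ⊕ 1 = 3.

3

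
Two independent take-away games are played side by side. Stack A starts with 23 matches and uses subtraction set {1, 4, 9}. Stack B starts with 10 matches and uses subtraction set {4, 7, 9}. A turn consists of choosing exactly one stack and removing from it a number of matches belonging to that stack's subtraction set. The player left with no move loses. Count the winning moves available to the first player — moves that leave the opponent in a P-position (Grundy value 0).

Stack A, S = {1, 4, 9}:
n :  0  1  2  3  4  5  6  7  8  9 10 11 12 13 14 15 16 17 18 19 20 21 22 23
G :  0  1  0  1  2  0  1  0  1  2  0  1  0  1  2  0  1  0  1  2  0  1  0  1
G_A(23) = 1.
Stack B, S = {4, 7, 9}:
G(0) = 0
G(1) = mex{} = 0
G(2) = mex{} = 0
G(3) = mex{} = 0
G(4) = mex{0} = 1
G(5) = mex{0} = 1
G(6) = mex{0} = 1
G(7) = mex{0,0} = 1
G(8) = mex{1,0} = 2
G(9) = mex{1,0,0} = 2
G(10) = mex{1,0,0} = 2
G_B(10) = 2.
Combined Grundy value = 1 ⊕ 2 = 3.
A winning move leaves total XOR = 0, i.e. changes one component's Grundy value g to g ⊕ X where X is the current total.
Stack A: need g' = 1⊕3 = 2. Options: 23−1→G=0, 23−4→G=2, 23−9→G=2. Hits: 2.
Stack B: need g' = 2⊕3 = 1. Options: 10−4→G=1, 10−7→G=0, 10−9→G=0. Hits: 1.

3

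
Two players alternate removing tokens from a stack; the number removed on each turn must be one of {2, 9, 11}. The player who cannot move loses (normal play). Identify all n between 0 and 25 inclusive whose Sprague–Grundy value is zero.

0, 1, 4, 5, 8, 18, 21, 22, 25

G(0) = 0
G(1) = mex{} = 0
G(2) = mex{0} = 1
G(3) = mex{0} = 1
G(4) = mex{1} = 0
G(5) = mex{1} = 0
G(6) = mex{0} = 1
G(7) = mex{0} = 1
G(8) = mex{1} = 0
G(9) = mex{1,0} = 2
G(10) = mex{0,0} = 1
G(11) = mex{2,1,0} = 3
G(12) = mex{1,1,0} = 2
G(13) = mex{3,0,1} = 2
G(14) = mex{2,0,1} = 3
G(15) = mex{2,1,0} = 3
G(16) = mex{3,1,0} = 2
G(17) = mex{3,0,1} = 2
G(18) = mex{2,2,1} = 0
G(19) = mex{2,1,0} = 3
G(20) = mex{0,3,2} = 1
G(21) = mex{3,2,1} = 0
G(22) = mex{1,2,3} = 0
G(23) = mex{0,3,2} = 1
G(24) = mex{0,3,2} = 1
G(25) = mex{1,2,3} = 0
P-positions are exactly the n with G(n) = 0.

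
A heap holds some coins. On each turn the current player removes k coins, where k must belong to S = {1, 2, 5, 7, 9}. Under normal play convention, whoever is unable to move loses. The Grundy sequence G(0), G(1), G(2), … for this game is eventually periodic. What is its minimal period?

n :  0  1  2  3  4  5  6  7  8  9 10 11 12 13 14 15 16 17 18 19 20 21 22 23 24 25 26 27 28 29
G :  0  1  2  0  1  2  0  1  2  3  4  5  3  4  0  1  2  0  1  2  0  1  2  3  4  5  3  4  0  1
G(n+14) = G(n) holds for n = 0,…,8 (a full window of length max(S) = 9), so the sequence is purely periodic with period 14.

14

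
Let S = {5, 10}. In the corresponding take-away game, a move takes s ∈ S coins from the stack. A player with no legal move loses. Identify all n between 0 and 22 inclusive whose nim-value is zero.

n :  0  1  2  3  4  5  6  7  8  9 10 11 12 13 14 15 16 17 18 19 20 21 22
G :  0  0  0  0  0  1  1  1  1  1  2  2  2  2  2  0  0  0  0  0  1  1  1
P-positions are exactly the n with G(n) = 0.

0, 1, 2, 3, 4, 15, 16, 17, 18, 19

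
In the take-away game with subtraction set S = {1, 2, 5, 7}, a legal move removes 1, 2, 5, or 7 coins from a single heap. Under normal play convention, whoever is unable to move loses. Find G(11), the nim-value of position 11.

2

G(0) = 0
G(1) = mex{0} = 1
G(2) = mex{1,0} = 2
G(3) = mex{2,1} = 0
G(4) = mex{0,2} = 1
G(5) = mex{1,0,0} = 2
G(6) = mex{2,1,1} = 0
G(7) = mex{0,2,2,0} = 1
G(8) = mex{1,0,0,1} = 2
G(9) = mex{2,1,1,2} = 0
G(10) = mex{0,2,2,0} = 1
G(11) = mex{1,0,0,1} = 2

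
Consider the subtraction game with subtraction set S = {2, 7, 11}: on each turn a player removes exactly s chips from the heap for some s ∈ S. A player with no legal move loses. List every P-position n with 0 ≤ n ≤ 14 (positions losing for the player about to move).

n :  0  1  2  3  4  5  6  7  8  9 10 11 12 13 14
G :  0  0  1  1  0  0  1  1  2  0  0  1  1  0  0
P-positions are exactly the n with G(n) = 0.

0, 1, 4, 5, 9, 10, 13, 14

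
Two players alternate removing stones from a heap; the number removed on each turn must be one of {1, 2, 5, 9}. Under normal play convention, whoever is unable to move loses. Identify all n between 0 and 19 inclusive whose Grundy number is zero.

G(0) = 0
G(1) = mex{0} = 1
G(2) = mex{1,0} = 2
G(3) = mex{2,1} = 0
G(4) = mex{0,2} = 1
G(5) = mex{1,0,0} = 2
G(6) = mex{2,1,1} = 0
G(7) = mex{0,2,2} = 1
G(8) = mex{1,0,0} = 2
G(9) = mex{2,1,1,0} = 3
G(10) = mex{3,2,2,1} = 0
G(11) = mex{0,3,0,2} = 1
G(12) = mex{1,0,1,0} = 2
G(13) = mex{2,1,2,1} = 0
G(14) = mex{0,2,3,2} = 1
G(15) = mex{1,0,0,0} = 2
G(16) = mex{2,1,1,1} = 0
G(17) = mex{0,2,2,2} = 1
G(18) = mex{1,0,0,3} = 2
G(19) = mex{2,1,1,0} = 3
P-positions are exactly the n with G(n) = 0.

0, 3, 6, 10, 13, 16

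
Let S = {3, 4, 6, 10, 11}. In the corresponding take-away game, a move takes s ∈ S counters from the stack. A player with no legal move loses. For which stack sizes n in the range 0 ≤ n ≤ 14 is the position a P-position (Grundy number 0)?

n :  0  1  2  3  4  5  6  7  8  9 10 11 12 13 14
G :  0  0  0  1  1  1  2  2  2  0  3  3  1  4  0
P-positions are exactly the n with G(n) = 0.

0, 1, 2, 9, 14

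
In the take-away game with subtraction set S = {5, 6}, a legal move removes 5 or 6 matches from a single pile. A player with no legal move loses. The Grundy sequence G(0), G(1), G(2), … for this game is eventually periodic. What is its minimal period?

G(0) = 0
G(1) = mex{} = 0
G(2) = mex{} = 0
G(3) = mex{} = 0
G(4) = mex{} = 0
G(5) = mex{0} = 1
G(6) = mex{0,0} = 1
G(7) = mex{0,0} = 1
G(8) = mex{0,0} = 1
G(9) = mex{0,0} = 1
G(10) = mex{1,0} = 2
G(11) = mex{1,1} = 0
G(12) = mex{1,1} = 0
G(13) = mex{1,1} = 0
G(14) = mex{1,1} = 0
G(15) = mex{2,1} = 0
G(16) = mex{0,2} = 1
G(17) = mex{0,0} = 1
G(18) = mex{0,0} = 1
G(19) = mex{0,0} = 1
G(20) = mex{0,0} = 1
G(21) = mex{1,0} = 2
G(22) = mex{1,1} = 0
G(23) = mex{1,1} = 0
G(n+11) = G(n) holds for n = 0,…,5 (a full window of length max(S) = 6), so the sequence is purely periodic with period 11.

11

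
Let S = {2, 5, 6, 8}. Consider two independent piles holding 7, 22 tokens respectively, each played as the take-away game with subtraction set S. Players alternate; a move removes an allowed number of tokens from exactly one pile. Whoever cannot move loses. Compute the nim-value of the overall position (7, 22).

1

All piles use S = {2, 5, 6, 8}:
n :  0  1  2  3  4  5  6  7  8  9 10 11 12 13 14 15 16 17 18 19 20 21 22
G :  0  0  1  1  0  2  1  3  2  2  3  0  2  1  0  0  1  1  0  2  1  3  2
Pile A: G(7) = 3.
Pile B: G(22) = 2.
Combined Grundy value = 3 ⊕ 2 = 1.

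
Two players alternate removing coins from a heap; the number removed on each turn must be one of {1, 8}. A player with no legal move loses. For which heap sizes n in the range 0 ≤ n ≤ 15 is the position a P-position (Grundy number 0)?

0, 2, 4, 6, 9, 11, 13, 15

G(0) = 0
G(1) = mex{0} = 1
G(2) = mex{1} = 0
G(3) = mex{0} = 1
G(4) = mex{1} = 0
G(5) = mex{0} = 1
G(6) = mex{1} = 0
G(7) = mex{0} = 1
G(8) = mex{1,0} = 2
G(9) = mex{2,1} = 0
G(10) = mex{0,0} = 1
G(11) = mex{1,1} = 0
G(12) = mex{0,0} = 1
G(13) = mex{1,1} = 0
G(14) = mex{0,0} = 1
G(15) = mex{1,1} = 0
P-positions are exactly the n with G(n) = 0.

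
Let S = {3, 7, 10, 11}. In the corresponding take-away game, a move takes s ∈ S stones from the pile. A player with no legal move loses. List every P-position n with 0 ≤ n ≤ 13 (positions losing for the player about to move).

G(0) = 0
G(1) = mex{} = 0
G(2) = mex{} = 0
G(3) = mex{0} = 1
G(4) = mex{0} = 1
G(5) = mex{0} = 1
G(6) = mex{1} = 0
G(7) = mex{1,0} = 2
G(8) = mex{1,0} = 2
G(9) = mex{0,0} = 1
G(10) = mex{2,1,0} = 3
G(11) = mex{2,1,0,0} = 3
G(12) = mex{1,1,0,0} = 2
G(13) = mex{3,0,1,0} = 2
P-positions are exactly the n with G(n) = 0.

0, 1, 2, 6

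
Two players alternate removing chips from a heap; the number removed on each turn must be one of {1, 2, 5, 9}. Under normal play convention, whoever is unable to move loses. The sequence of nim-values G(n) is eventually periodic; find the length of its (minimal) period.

10

G(0) = 0
G(1) = mex{0} = 1
G(2) = mex{1,0} = 2
G(3) = mex{2,1} = 0
G(4) = mex{0,2} = 1
G(5) = mex{1,0,0} = 2
G(6) = mex{2,1,1} = 0
G(7) = mex{0,2,2} = 1
G(8) = mex{1,0,0} = 2
G(9) = mex{2,1,1,0} = 3
G(10) = mex{3,2,2,1} = 0
G(11) = mex{0,3,0,2} = 1
G(12) = mex{1,0,1,0} = 2
G(13) = mex{2,1,2,1} = 0
G(14) = mex{0,2,3,2} = 1
G(15) = mex{1,0,0,0} = 2
G(16) = mex{2,1,1,1} = 0
G(17) = mex{0,2,2,2} = 1
G(18) = mex{1,0,0,3} = 2
G(19) = mex{2,1,1,0} = 3
G(20) = mex{3,2,2,1} = 0
G(21) = mex{0,3,0,2} = 1
G(n+10) = G(n) holds for n = 0,…,8 (a full window of length max(S) = 9), so the sequence is purely periodic with period 10.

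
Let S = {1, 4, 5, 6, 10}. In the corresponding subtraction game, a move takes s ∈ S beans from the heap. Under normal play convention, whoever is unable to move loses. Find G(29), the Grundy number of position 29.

0

G(0) = 0
G(1) = mex{0} = 1
G(2) = mex{1} = 0
G(3) = mex{0} = 1
G(4) = mex{1,0} = 2
G(5) = mex{2,1,0} = 3
G(6) = mex{3,0,1,0} = 2
G(7) = mex{2,1,0,1} = 3
G(8) = mex{3,2,1,0} = 4
G(9) = mex{4,3,2,1} = 0
G(10) = mex{0,2,3,2,0} = 1
G(11) = mex{1,3,2,3,1} = 0
G(12) = mex{0,4,3,2,0} = 1
G(13) = mex{1,0,4,3,1} = 2
G(14) = mex{2,1,0,4,2} = 3
G(15) = mex{3,0,1,0,3} = 2
G(16) = mex{2,1,0,1,2} = 3
G(17) = mex{3,2,1,0,3} = 4
G(18) = mex{4,3,2,1,4} = 0
G(19) = mex{0,2,3,2,0} = 1
G(20) = mex{1,3,2,3,1} = 0
G(21) = mex{0,4,3,2,0} = 1
G(22) = mex{1,0,4,3,1} = 2
G(23) = mex{2,1,0,4,2} = 3
G(24) = mex{3,0,1,0,3} = 2
G(25) = mex{2,1,0,1,2} = 3
G(26) = mex{3,2,1,0,3} = 4
G(27) = mex{4,3,2,1,4} = 0
G(28) = mex{0,2,3,2,0} = 1
G(29) = mex{1,3,2,3,1} = 0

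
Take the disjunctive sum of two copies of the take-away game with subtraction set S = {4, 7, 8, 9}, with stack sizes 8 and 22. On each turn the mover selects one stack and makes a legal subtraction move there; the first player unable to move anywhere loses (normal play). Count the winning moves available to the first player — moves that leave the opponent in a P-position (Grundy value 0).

0

All stacks use S = {4, 7, 8, 9}:
G(0) = 0
G(1) = mex{} = 0
G(2) = mex{} = 0
G(3) = mex{} = 0
G(4) = mex{0} = 1
G(5) = mex{0} = 1
G(6) = mex{0} = 1
G(7) = mex{0,0} = 1
G(8) = mex{1,0,0} = 2
G(9) = mex{1,0,0,0} = 2
G(10) = mex{1,0,0,0} = 2
G(11) = mex{1,1,0,0} = 2
G(12) = mex{2,1,1,0} = 3
G(13) = mex{2,1,1,1} = 0
G(14) = mex{2,1,1,1} = 0
G(15) = mex{2,2,1,1} = 0
G(16) = mex{3,2,2,1} = 0
G(17) = mex{0,2,2,2} = 1
G(18) = mex{0,2,2,2} = 1
G(19) = mex{0,3,2,2} = 1
G(20) = mex{0,0,3,2} = 1
G(21) = mex{1,0,0,3} = 2
G(22) = mex{1,0,0,0} = 2
Stack A: G(8) = 2.
Stack B: G(22) = 2.
Combined Grundy value = 2 ⊕ 2 = 0.
A winning move leaves total XOR = 0, i.e. changes one component's Grundy value g to g ⊕ X where X is the current total.
Stack A: target g' = 2⊕0 = 2, but every legal move changes the Grundy value (mex property), so 0 moves.
Stack B: target g' = 2⊕0 = 2, but every legal move changes the Grundy value (mex property), so 0 moves.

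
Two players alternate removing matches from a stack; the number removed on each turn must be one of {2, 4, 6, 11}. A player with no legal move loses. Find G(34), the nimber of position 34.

1

n :  0  1  2  3  4  5  6  7  8  9 10 11 12 13 14 15 16 17 18 19 20 21 22 23 24 25 26 27 28 29 30 31 32 33 34
G :  0  0  1  1  2  2  3  3  0  0  1  1  2  2  3  3  0  0  1  1  2  2  3  3  0  0  1  1  2  2  3  3  0  0  1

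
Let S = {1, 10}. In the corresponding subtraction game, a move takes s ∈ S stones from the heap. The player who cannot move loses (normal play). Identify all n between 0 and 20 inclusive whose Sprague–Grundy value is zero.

n :  0  1  2  3  4  5  6  7  8  9 10 11 12 13 14 15 16 17 18 19 20
G :  0  1  0  1  0  1  0  1  0  1  2  0  1  0  1  0  1  0  1  0  1
P-positions are exactly the n with G(n) = 0.

0, 2, 4, 6, 8, 11, 13, 15, 17, 19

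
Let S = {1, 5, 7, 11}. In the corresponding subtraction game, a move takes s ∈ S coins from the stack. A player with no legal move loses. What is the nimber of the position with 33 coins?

G(0) = 0
G(1) = mex{0} = 1
G(2) = mex{1} = 0
G(3) = mex{0} = 1
G(4) = mex{1} = 0
G(5) = mex{0,0} = 1
G(6) = mex{1,1} = 0
G(7) = mex{0,0,0} = 1
G(8) = mex{1,1,1} = 0
G(9) = mex{0,0,0} = 1
G(10) = mex{1,1,1} = 0
G(11) = mex{0,0,0,0} = 1
G(12) = mex{1,1,1,1} = 0
G(13) = mex{0,0,0,0} = 1
G(14) = mex{1,1,1,1} = 0
G(15) = mex{0,0,0,0} = 1
G(16) = mex{1,1,1,1} = 0
G(17) = mex{0,0,0,0} = 1
G(18) = mex{1,1,1,1} = 0
G(19) = mex{0,0,0,0} = 1
G(20) = mex{1,1,1,1} = 0
G(21) = mex{0,0,0,0} = 1
G(22) = mex{1,1,1,1} = 0
G(23) = mex{0,0,0,0} = 1
G(24) = mex{1,1,1,1} = 0
G(25) = mex{0,0,0,0} = 1
G(26) = mex{1,1,1,1} = 0
G(27) = mex{0,0,0,0} = 1
G(28) = mex{1,1,1,1} = 0
G(29) = mex{0,0,0,0} = 1
G(30) = mex{1,1,1,1} = 0
G(31) = mex{0,0,0,0} = 1
G(32) = mex{1,1,1,1} = 0
G(33) = mex{0,0,0,0} = 1

1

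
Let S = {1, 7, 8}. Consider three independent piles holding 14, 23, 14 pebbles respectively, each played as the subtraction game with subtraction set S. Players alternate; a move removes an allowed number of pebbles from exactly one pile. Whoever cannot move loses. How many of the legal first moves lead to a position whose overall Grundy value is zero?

All piles use S = {1, 7, 8}:
G(0) = 0
G(1) = mex{0} = 1
G(2) = mex{1} = 0
G(3) = mex{0} = 1
G(4) = mex{1} = 0
G(5) = mex{0} = 1
G(6) = mex{1} = 0
G(7) = mex{0,0} = 1
G(8) = mex{1,1,0} = 2
G(9) = mex{2,0,1} = 3
G(10) = mex{3,1,0} = 2
G(11) = mex{2,0,1} = 3
G(12) = mex{3,1,0} = 2
G(13) = mex{2,0,1} = 3
G(14) = mex{3,1,0} = 2
G(15) = mex{2,2,1} = 0
G(16) = mex{0,3,2} = 1
G(17) = mex{1,2,3} = 0
G(18) = mex{0,3,2} = 1
G(19) = mex{1,2,3} = 0
G(20) = mex{0,3,2} = 1
G(21) = mex{1,2,3} = 0
G(22) = mex{0,0,2} = 1
G(23) = mex{1,1,0} = 2
Pile A: G(14) = 2.
Pile B: G(23) = 2.
Pile C: G(14) = 2.
Combined Grundy value = 2 ⊕ 2 ⊕ 2 = 2.
A winning move leaves total XOR = 0, i.e. changes one component's Grundy value g to g ⊕ X where X is the current total.
Pile A: need g' = 2⊕2 = 0. Options: 14−1→G=3, 14−7→G=1, 14−8→G=0. Hits: 1.
Pile B: need g' = 2⊕2 = 0. Options: 23−1→G=1, 23−7→G=1, 23−8→G=0. Hits: 1.
Pile C: need g' = 2⊕2 = 0. Options: 14−1→G=3, 14−7→G=1, 14−8→G=0. Hits: 1.

3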